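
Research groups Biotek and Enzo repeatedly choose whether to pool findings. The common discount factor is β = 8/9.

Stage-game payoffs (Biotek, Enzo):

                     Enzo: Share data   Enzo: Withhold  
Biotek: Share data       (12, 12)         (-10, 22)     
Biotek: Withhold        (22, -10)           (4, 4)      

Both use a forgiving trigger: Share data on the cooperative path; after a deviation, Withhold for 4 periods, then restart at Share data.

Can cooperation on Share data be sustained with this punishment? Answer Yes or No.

Yes

IC: β+…+β^4 ≥ (22−12)/(12−4) = 5/4.
At β = 8/9: partial sum = 3.0056 ≥ 1.2500. Cooperation sustainable.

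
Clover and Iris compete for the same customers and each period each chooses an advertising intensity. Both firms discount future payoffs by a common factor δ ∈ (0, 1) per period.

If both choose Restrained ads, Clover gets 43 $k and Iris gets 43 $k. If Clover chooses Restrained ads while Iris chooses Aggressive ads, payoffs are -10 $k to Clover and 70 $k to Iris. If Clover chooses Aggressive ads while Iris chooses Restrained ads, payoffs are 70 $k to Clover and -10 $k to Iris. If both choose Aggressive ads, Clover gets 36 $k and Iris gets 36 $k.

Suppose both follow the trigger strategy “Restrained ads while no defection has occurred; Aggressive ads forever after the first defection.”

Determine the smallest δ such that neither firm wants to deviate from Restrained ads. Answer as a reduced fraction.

Under grim trigger the critical discount factor is (T−C)/(T−P) with T = 70, C = 43, P = 36.
δ* = (70−43)/(70−36) = 27/34.

27/34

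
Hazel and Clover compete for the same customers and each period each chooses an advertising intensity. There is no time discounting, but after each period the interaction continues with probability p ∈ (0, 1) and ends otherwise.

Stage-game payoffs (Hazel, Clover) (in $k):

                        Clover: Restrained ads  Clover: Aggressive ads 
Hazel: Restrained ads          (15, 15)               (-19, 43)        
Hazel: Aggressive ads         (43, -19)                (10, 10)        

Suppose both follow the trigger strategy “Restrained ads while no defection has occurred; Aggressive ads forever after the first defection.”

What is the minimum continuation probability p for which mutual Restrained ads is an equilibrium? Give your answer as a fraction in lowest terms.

28/33

With no time discounting, the continuation probability p plays the role of the discount factor.
Grim-trigger IC: 15/(1−p) ≥ 43 + 10p/(1−p) ⇒ p ≥ (43−15)/(43−10) = 28/33.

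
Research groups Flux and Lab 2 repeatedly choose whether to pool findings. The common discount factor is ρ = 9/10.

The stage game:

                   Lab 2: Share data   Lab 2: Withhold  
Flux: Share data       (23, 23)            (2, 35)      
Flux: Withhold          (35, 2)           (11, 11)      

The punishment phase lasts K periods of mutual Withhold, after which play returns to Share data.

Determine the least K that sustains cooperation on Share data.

Need Σ_{k=1}^{K} ρ^k ≥ (35−23)/(23−11) = 1.0000 at ρ = 9/10.
At K = 1 the sum is 0.9000 < 1.0000; at K = 2 it is 1.7100 ≥ 1.0000.
So the minimum punishment length is K = 2.

2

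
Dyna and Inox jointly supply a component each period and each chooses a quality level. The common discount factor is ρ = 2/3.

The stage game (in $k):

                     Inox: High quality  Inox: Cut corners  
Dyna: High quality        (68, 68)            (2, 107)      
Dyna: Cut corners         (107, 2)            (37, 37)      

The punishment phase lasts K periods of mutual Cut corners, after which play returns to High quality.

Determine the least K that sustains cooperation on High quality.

3

No profitable deviation requires (68−37)(ρ+…+ρ^K) ≥ 107−68, i.e. ρ+…+ρ^K ≥ 39/31 ≈ 1.2581.
With ρ = 2/3, the partial sums are K=1: 0.6667, K=2: 1.1111, K=3: 1.4074.
K = 3 is the first length at which the sum reaches 1.2581.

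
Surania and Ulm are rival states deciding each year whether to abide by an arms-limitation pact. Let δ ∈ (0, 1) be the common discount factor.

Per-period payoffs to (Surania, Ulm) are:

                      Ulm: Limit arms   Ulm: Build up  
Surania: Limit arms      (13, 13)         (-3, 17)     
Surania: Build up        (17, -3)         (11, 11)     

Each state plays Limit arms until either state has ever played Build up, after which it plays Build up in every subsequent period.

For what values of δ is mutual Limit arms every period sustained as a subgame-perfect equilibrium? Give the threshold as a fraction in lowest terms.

One-period gain from deviating is 17 − 13 = 4. The loss is 13 − 11 = 2 in every subsequent period, with present value 2·δ/(1−δ).
Deviation is unprofitable when 2·δ/(1−δ) ≥ 4, i.e. δ/(1−δ) ≥ 2.
Equivalently δ ≥ 4/(4+2) = 2/3.

2/3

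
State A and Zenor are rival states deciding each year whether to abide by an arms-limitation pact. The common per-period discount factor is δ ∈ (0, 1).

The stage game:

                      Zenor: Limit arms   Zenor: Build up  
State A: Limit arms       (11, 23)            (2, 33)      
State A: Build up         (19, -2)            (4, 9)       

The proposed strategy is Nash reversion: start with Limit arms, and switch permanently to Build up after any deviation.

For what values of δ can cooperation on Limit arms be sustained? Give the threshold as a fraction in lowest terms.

8/15

State A's threshold: (19−11)/(19−4) = 8/15.
Zenor's threshold: (33−23)/(33−9) = 5/12.
8/15 > 5/12, so State A binds and δ* = 8/15.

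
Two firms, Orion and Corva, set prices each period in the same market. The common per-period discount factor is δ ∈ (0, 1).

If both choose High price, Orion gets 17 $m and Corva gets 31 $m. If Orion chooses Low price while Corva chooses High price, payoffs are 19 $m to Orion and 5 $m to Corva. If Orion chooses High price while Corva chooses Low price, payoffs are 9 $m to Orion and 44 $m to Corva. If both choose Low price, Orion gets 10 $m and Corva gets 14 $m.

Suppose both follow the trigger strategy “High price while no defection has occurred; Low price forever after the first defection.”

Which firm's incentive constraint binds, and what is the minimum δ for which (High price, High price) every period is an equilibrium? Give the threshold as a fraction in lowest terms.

Orion: cooperation gives 17 each period; deviation gives 19 once then 10 forever.
  17/(1−δ) ≥ 19 + 10δ/(1−δ) ⇒ δ ≥ 2/9.
Corva: cooperation gives 31 each period; deviation gives 44 once then 14 forever.
  δ ≥ 13/30.
Both must hold, so the binding constraint is Corva's: δ ≥ 13/30.

Corva; δ ≥ 13/30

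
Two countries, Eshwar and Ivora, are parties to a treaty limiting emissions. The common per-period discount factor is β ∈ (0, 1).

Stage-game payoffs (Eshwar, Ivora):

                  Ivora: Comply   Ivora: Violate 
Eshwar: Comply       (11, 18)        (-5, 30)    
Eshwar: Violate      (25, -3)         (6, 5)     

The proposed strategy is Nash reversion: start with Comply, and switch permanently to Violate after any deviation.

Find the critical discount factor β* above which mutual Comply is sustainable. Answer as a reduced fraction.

For Eshwar: deviation gain 25−11 = 14, per-period punishment loss 11−6 = 5. IC gives β ≥ 14/19.
For Ivora: gain 12, loss 13 per period, so β ≥ 12/25.
The tighter constraint is Eshwar's, so cooperation needs β ≥ 14/19.

14/19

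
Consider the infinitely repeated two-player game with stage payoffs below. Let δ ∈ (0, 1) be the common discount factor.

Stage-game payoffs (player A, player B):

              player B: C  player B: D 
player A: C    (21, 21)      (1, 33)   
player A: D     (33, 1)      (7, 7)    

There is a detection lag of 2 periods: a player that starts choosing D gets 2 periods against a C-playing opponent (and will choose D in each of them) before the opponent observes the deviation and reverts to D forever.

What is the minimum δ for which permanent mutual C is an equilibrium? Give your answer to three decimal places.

0.679

A deviator earns 33 for 2 periods, then 7 forever; cooperating earns 21 forever. Multiplying the IC by (1−δ):
21 ≥ 33(1−δ^2) + 7δ^2, so 26·δ^2 ≥ 12 and δ^2 ≥ 6/13.
δ ≥ (6/13)^(1/2) ≈ 0.679.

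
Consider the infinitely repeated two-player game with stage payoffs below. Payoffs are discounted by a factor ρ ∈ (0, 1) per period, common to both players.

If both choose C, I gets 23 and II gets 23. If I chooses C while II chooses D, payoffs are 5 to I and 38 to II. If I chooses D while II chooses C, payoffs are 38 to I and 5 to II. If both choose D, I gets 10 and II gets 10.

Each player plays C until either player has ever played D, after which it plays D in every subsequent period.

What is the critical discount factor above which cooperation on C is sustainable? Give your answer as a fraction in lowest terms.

15/28

Cooperation forever yields 23 each period: 23/(1−ρ).
Deviating yields 38 once, then 10 forever: 38 + 10ρ/(1−ρ).
No profitable deviation requires 23/(1−ρ) ≥ 38 + 10ρ/(1−ρ).
Multiplying by (1−ρ): 23 ≥ 38(1−ρ) + 10ρ = 38 − 28ρ.
So 28ρ ≥ 15, i.e. ρ ≥ 15/28.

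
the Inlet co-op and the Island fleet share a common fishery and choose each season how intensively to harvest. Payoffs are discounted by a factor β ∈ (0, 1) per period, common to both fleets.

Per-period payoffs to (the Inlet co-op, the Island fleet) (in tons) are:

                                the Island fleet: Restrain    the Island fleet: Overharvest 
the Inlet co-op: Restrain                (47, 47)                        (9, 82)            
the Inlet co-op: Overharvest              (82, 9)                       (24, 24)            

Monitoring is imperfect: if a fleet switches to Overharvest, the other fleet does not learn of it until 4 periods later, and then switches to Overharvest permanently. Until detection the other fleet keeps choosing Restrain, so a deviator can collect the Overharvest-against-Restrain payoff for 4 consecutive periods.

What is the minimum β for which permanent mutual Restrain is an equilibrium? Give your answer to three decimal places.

0.881

A deviator earns 82 for 4 periods, then 24 forever; cooperating earns 47 forever. Multiplying the IC by (1−β):
47 ≥ 82(1−β^4) + 24β^4, so 58·β^4 ≥ 35 and β^4 ≥ 35/58.
β ≥ (35/58)^(1/4) ≈ 0.881.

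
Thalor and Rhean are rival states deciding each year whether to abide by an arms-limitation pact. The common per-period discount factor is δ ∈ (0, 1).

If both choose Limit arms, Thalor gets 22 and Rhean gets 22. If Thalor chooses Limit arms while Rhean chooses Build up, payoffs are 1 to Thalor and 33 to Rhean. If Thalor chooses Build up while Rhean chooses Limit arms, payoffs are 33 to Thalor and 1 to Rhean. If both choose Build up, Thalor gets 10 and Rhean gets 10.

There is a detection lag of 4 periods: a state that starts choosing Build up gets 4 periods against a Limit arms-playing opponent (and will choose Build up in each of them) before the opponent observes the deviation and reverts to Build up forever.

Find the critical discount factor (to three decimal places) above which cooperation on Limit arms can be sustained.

The best deviation is to choose Build up for all 4 undetected periods, earning 33 each, then 10 forever once detected.
Deviation value: 33(1−δ^4)/(1−δ) + 10δ^4/(1−δ); cooperation value: 22/(1−δ).
IC: 22 ≥ 33(1−δ^4) + 10δ^4 = 33 − 23δ^4.
So δ^4 ≥ 11/23, giving δ ≥ (11/23)^(1/4) ≈ 0.832.

0.832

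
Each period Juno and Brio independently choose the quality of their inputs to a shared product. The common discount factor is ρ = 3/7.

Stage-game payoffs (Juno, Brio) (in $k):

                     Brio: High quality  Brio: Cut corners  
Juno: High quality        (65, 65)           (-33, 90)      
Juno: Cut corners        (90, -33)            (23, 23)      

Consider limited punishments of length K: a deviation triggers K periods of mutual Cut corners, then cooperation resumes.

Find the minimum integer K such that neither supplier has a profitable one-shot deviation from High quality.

2

No profitable deviation requires (65−23)(ρ+…+ρ^K) ≥ 90−65, i.e. ρ+…+ρ^K ≥ 25/42 ≈ 0.5952.
With ρ = 3/7, the partial sums are K=1: 0.4286, K=2: 0.6122.
K = 2 is the first length at which the sum reaches 0.5952.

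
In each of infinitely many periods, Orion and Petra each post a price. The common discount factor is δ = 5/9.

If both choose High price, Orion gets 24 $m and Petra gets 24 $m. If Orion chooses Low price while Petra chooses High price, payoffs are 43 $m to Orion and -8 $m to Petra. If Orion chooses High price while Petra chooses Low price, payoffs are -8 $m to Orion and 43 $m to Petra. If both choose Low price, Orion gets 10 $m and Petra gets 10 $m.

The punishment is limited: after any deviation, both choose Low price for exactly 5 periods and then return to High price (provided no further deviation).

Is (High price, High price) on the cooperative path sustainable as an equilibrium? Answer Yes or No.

A one-shot deviation gives 43 now, then 10 for 5 periods, then back to 24.
Gain from deviating: (43−24) today; loss: (24−10) in each of the next 5 periods.
No-deviation condition: (24−10)(δ+…+δ^5) ≥ 43−24, i.e. δ+…+δ^5 ≥ 19/14.
At δ = 5/9: δ+…+δ^5 = 1.1838 < 1.3571.
So cooperation is not sustainable.

No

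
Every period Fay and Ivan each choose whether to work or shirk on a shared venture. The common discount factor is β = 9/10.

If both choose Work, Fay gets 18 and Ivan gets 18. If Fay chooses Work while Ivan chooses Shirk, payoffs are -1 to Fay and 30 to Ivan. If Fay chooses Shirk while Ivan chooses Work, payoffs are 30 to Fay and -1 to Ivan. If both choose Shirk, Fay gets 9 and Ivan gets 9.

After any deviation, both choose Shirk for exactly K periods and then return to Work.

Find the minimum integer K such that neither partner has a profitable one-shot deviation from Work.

2

Need Σ_{k=1}^{K} β^k ≥ (30−18)/(18−9) = 1.3333 at β = 9/10.
At K = 1 the sum is 0.9000 < 1.3333; at K = 2 it is 1.7100 ≥ 1.3333.
So the minimum punishment length is K = 2.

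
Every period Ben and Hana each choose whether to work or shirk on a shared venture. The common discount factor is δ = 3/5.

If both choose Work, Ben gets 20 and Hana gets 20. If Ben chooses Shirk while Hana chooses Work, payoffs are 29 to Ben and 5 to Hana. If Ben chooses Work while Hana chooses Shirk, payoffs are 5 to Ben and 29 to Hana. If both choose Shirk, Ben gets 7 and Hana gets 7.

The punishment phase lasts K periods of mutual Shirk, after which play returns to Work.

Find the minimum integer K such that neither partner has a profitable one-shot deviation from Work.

2

No profitable deviation requires (20−7)(δ+…+δ^K) ≥ 29−20, i.e. δ+…+δ^K ≥ 9/13 ≈ 0.6923.
With δ = 3/5, the partial sums are K=1: 0.6000, K=2: 0.9600.
K = 2 is the first length at which the sum reaches 0.6923.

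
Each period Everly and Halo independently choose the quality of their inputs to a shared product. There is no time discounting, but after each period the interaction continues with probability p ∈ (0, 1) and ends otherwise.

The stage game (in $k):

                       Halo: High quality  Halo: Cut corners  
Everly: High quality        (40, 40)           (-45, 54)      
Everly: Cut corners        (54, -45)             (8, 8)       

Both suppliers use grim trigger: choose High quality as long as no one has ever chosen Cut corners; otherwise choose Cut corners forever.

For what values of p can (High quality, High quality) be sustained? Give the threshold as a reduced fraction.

7/23

Expected cooperation value is 40 + p·40 + p²·40 + … = 40/(1−p); deviation gives 54 + p·8/(1−p).
40 ≥ 54(1−p) + 8p ⇒ 46p ≥ 14 ⇒ p ≥ 14/46 = 7/23.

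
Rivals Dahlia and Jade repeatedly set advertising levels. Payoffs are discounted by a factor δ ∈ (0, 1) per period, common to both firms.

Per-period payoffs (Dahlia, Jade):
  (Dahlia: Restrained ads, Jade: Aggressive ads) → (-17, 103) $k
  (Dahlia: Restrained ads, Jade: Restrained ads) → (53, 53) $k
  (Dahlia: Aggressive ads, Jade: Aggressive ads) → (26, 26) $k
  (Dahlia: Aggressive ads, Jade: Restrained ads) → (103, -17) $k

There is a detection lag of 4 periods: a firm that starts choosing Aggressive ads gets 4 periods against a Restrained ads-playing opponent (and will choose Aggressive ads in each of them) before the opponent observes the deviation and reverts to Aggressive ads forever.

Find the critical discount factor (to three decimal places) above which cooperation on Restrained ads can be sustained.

0.898

A deviator earns 103 for 4 periods, then 26 forever; cooperating earns 53 forever. Multiplying the IC by (1−δ):
53 ≥ 103(1−δ^4) + 26δ^4, so 77·δ^4 ≥ 50 and δ^4 ≥ 50/77.
δ ≥ (50/77)^(1/4) ≈ 0.898.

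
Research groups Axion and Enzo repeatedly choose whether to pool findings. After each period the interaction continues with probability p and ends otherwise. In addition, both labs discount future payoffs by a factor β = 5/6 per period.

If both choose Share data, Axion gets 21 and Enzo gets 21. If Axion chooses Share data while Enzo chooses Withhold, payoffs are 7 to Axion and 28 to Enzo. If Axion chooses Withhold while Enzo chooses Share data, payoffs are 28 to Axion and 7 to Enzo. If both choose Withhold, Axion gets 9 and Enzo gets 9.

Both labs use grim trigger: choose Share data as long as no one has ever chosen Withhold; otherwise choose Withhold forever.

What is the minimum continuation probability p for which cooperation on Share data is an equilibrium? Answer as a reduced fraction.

42/95

With continuation probability p and discount β, the effective per-period discount factor is βp.
Grim-trigger IC: βp ≥ (28−21)/(28−9) = 7/19.
So p ≥ (7/19)/(5/6) = 42/95.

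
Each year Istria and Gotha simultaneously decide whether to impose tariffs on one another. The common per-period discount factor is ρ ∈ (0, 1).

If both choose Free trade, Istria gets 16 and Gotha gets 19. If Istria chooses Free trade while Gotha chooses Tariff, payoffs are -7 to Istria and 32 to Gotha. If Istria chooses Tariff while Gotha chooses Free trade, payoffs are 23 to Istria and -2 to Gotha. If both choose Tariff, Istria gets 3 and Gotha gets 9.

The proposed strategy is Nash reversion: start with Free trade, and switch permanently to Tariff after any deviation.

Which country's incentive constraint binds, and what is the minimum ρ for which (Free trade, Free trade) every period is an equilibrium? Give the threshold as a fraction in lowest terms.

For Istria: deviation gain 23−16 = 7, per-period punishment loss 16−3 = 13. IC gives ρ ≥ 7/20.
For Gotha: gain 13, loss 10 per period, so ρ ≥ 13/23.
The tighter constraint is Gotha's, so cooperation needs ρ ≥ 13/23.

Gotha; ρ ≥ 13/23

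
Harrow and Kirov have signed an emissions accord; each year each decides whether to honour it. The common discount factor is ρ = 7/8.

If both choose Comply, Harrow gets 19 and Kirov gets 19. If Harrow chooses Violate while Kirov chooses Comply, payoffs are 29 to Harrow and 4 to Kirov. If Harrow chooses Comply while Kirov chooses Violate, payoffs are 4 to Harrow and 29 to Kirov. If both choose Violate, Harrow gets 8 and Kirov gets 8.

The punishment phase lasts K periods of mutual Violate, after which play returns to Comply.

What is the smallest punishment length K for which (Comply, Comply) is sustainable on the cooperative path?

Need Σ_{k=1}^{K} ρ^k ≥ (29−19)/(19−8) = 0.9091 at ρ = 7/8.
At K = 1 the sum is 0.8750 < 0.9091; at K = 2 it is 1.6406 ≥ 0.9091.
So the minimum punishment length is K = 2.

2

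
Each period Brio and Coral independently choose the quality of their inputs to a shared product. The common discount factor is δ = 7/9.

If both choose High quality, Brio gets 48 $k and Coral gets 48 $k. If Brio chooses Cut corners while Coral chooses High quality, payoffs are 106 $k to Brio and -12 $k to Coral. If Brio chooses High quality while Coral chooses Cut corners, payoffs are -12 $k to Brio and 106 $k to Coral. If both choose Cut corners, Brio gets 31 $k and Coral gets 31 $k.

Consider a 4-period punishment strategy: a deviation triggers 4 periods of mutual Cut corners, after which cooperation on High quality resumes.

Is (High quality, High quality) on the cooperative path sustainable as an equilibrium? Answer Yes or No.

IC: δ+…+δ^4 ≥ (106−48)/(48−31) = 58/17.
At δ = 7/9: partial sum = 2.2192 < 3.4118. Cooperation not sustainable.

No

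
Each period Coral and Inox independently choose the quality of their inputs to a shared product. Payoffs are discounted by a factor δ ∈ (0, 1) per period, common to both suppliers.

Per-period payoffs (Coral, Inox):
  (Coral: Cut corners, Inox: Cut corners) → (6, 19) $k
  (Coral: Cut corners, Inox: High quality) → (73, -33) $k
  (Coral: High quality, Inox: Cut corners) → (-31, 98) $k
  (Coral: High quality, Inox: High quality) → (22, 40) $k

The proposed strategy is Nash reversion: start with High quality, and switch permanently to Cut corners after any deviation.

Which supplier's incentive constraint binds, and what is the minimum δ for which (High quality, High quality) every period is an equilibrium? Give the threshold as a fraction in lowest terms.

Coral; δ ≥ 51/67

Coral: cooperation gives 22 each period; deviation gives 73 once then 6 forever.
  22/(1−δ) ≥ 73 + 6δ/(1−δ) ⇒ δ ≥ 51/67.
Inox: cooperation gives 40 each period; deviation gives 98 once then 19 forever.
  δ ≥ 58/79.
Both must hold, so the binding constraint is Coral's: δ ≥ 51/67.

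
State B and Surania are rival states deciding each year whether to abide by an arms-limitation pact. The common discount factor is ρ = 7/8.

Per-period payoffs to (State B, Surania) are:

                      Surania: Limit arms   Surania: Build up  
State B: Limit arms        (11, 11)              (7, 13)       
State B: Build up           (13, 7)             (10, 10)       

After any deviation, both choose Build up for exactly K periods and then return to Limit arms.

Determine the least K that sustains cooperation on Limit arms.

3

Need Σ_{k=1}^{K} ρ^k ≥ (13−11)/(11−10) = 2.0000 at ρ = 7/8.
At K = 2 the sum is 1.6406 < 2.0000; at K = 3 it is 2.3105 ≥ 2.0000.
So the minimum punishment length is K = 3.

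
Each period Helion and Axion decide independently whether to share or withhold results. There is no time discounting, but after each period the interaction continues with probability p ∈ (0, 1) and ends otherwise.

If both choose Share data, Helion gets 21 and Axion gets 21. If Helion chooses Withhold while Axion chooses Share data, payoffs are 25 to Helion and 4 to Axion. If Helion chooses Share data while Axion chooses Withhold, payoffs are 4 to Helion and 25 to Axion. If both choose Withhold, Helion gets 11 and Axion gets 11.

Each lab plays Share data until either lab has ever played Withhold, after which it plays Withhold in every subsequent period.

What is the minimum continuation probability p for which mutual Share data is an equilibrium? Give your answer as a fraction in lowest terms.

2/7

With no time discounting, the continuation probability p plays the role of the discount factor.
Grim-trigger IC: 21/(1−p) ≥ 25 + 11p/(1−p) ⇒ p ≥ (25−21)/(25−11) = 2/7.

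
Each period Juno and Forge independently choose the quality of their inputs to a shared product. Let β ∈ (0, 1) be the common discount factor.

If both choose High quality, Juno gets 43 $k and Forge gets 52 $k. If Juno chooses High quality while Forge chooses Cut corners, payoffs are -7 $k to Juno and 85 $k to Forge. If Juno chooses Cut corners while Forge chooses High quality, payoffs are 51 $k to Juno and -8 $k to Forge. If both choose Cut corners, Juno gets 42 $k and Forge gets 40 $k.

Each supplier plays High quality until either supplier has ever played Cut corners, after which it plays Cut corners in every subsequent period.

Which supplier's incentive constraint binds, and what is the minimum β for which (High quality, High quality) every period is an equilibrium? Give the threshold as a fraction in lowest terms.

For Juno: deviation gain 51−43 = 8, per-period punishment loss 43−42 = 1. IC gives β ≥ 8/9.
For Forge: gain 33, loss 12 per period, so β ≥ 33/45 = 11/15.
The tighter constraint is Juno's, so cooperation needs β ≥ 8/9.

Juno; β ≥ 8/9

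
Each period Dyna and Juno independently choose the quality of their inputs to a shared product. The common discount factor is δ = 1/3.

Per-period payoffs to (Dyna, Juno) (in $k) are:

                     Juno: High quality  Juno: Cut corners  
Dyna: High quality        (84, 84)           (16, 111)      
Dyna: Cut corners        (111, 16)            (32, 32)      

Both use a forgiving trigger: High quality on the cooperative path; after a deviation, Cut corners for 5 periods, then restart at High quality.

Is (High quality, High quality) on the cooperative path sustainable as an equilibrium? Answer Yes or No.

A one-shot deviation gives 111 now, then 32 for 5 periods, then back to 84.
Gain from deviating: (111−84) today; loss: (84−32) in each of the next 5 periods.
No-deviation condition: (84−32)(δ+…+δ^5) ≥ 111−84, i.e. δ+…+δ^5 ≥ 27/52.
At δ = 1/3: δ+…+δ^5 = 0.4979 < 0.5192.
So cooperation is not sustainable.

No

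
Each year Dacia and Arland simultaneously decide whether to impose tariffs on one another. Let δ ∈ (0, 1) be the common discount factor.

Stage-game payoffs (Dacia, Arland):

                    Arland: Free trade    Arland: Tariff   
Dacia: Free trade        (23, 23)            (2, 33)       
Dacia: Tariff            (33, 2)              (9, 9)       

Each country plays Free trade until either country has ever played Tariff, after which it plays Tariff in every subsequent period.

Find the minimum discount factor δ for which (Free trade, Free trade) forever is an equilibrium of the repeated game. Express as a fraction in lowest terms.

23/(1−δ) ≥ 33 + 9δ/(1−δ)
23 ≥ 33 − 24δ
δ ≥ 10/24 = 5/12.

5/12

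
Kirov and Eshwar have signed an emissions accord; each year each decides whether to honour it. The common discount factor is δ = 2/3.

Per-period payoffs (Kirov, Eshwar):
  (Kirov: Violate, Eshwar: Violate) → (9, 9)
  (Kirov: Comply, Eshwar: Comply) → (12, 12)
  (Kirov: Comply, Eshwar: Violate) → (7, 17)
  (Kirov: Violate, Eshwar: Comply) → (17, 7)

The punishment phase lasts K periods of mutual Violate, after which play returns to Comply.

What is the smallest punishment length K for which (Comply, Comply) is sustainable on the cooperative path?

5

No profitable deviation requires (12−9)(δ+…+δ^K) ≥ 17−12, i.e. δ+…+δ^K ≥ 5/3 ≈ 1.6667.
With δ = 2/3, the partial sums are K=1: 0.6667, K=2: 1.1111, K=3: 1.4074, K=4: 1.6049, K=5: 1.7366.
K = 5 is the first length at which the sum reaches 1.6667.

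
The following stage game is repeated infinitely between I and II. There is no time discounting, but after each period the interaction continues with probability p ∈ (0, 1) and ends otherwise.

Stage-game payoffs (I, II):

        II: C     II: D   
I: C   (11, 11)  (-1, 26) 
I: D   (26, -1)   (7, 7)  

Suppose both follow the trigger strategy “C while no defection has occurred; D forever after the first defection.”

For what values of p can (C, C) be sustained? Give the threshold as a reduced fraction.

15/19

Expected cooperation value is 11 + p·11 + p²·11 + … = 11/(1−p); deviation gives 26 + p·7/(1−p).
11 ≥ 26(1−p) + 7p ⇒ 19p ≥ 15 ⇒ p ≥ 15/19.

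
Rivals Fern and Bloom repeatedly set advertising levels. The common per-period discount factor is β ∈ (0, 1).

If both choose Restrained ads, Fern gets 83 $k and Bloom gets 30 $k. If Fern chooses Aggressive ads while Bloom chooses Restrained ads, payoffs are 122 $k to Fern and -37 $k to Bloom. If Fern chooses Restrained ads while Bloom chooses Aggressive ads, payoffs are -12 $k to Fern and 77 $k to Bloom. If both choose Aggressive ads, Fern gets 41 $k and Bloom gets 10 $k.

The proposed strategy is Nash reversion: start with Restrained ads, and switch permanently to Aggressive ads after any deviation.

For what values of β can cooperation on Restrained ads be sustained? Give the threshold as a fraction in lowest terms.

For Fern: deviation gain 122−83 = 39, per-period punishment loss 83−41 = 42. IC gives β ≥ 39/81 = 13/27.
For Bloom: gain 47, loss 20 per period, so β ≥ 47/67.
The tighter constraint is Bloom's, so cooperation needs β ≥ 47/67.

47/67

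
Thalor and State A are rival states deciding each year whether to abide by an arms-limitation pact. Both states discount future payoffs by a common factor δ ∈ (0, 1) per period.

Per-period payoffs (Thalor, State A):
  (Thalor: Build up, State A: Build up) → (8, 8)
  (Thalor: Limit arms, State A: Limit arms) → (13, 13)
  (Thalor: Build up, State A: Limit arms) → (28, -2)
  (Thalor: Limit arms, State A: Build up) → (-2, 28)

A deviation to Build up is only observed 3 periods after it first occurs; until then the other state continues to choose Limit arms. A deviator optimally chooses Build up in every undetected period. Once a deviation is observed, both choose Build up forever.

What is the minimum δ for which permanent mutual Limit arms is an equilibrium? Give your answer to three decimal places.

0.909

Deviating for the 3 undetected periods gains 28−13 = 15 per period over cooperation, then loses 13−8 = 5 per period forever once punishment starts.
Gain: 15(1 + δ + … + δ^2); loss: 5·δ^3/(1−δ).
No profitable deviation ⇔ 15(1−δ^3) ≤ 5·δ^3, i.e. δ^3 ≥ 15/(15+5) = 3/4.
Hence δ ≥ (3/4)^(1/3) ≈ 0.909.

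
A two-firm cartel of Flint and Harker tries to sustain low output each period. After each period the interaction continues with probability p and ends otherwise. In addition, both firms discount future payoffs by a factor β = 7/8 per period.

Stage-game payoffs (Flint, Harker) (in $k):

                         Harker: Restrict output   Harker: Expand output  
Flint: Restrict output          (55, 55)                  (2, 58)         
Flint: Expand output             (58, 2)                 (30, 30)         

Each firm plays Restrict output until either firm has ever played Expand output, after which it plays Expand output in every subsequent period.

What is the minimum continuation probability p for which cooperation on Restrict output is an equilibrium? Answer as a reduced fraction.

6/49

With continuation probability p and discount β, the effective per-period discount factor is βp.
Grim-trigger IC: βp ≥ (58−55)/(58−30) = 3/28.
So p ≥ (3/28)/(7/8) = 6/49.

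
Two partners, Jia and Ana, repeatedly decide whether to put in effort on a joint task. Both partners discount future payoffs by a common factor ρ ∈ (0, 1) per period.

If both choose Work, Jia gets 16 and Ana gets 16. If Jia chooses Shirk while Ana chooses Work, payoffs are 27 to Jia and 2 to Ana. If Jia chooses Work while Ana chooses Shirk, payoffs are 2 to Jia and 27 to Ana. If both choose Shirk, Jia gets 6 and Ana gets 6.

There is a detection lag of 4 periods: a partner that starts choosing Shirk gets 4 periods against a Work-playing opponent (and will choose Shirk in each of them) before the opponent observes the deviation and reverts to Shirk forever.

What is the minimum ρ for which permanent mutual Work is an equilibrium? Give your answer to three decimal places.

A deviator earns 27 for 4 periods, then 6 forever; cooperating earns 16 forever. Multiplying the IC by (1−ρ):
16 ≥ 27(1−ρ^4) + 6ρ^4, so 21·ρ^4 ≥ 11 and ρ^4 ≥ 11/21.
ρ ≥ (11/21)^(1/4) ≈ 0.851.

0.851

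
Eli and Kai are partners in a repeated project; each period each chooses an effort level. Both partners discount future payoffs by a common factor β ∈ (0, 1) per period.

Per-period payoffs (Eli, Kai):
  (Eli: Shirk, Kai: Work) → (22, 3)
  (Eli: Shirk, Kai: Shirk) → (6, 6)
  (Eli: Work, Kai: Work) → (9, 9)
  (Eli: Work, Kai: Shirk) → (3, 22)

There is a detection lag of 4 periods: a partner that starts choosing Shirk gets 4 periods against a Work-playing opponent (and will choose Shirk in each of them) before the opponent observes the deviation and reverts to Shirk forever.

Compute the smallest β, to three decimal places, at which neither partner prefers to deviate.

Deviating for the 4 undetected periods gains 22−9 = 13 per period over cooperation, then loses 9−6 = 3 per period forever once punishment starts.
Gain: 13(1 + β + … + β^3); loss: 3·β^4/(1−β).
No profitable deviation ⇔ 13(1−β^4) ≤ 3·β^4, i.e. β^4 ≥ 13/(13+3) = 13/16.
Hence β ≥ (13/16)^(1/4) ≈ 0.949.

0.949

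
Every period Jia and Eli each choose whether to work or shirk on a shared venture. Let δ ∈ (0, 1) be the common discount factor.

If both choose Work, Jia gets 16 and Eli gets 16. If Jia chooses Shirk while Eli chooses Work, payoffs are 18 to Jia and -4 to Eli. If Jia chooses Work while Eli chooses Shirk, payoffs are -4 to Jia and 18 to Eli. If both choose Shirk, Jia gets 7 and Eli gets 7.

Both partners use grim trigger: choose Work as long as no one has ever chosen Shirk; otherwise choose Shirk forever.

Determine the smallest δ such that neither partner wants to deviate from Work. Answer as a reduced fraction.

2/11

Cooperation forever yields 16 each period: 16/(1−δ).
Deviating yields 18 once, then 7 forever: 18 + 7δ/(1−δ).
No profitable deviation requires 16/(1−δ) ≥ 18 + 7δ/(1−δ).
Multiplying by (1−δ): 16 ≥ 18(1−δ) + 7δ = 18 − 11δ.
So 11δ ≥ 2, i.e. δ ≥ 2/11.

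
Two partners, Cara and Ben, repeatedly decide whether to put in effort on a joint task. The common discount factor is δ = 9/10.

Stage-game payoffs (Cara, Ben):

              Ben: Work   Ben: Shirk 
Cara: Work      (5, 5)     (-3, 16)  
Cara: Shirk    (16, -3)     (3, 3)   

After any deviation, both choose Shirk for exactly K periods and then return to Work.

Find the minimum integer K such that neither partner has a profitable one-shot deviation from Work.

IC: δ(1−δ^K)/(1−δ) ≥ (16−5)/(5−3) = 11/2.
With δ = 9/10: need 1 − δ^K ≥ 11/2·(1−9/10)/(9/10), i.e. δ^K ≤ 0.3889.
Since (9/10)^8 = 0.4305 and (9/10)^9 = 0.3874, the smallest such K is 9.

9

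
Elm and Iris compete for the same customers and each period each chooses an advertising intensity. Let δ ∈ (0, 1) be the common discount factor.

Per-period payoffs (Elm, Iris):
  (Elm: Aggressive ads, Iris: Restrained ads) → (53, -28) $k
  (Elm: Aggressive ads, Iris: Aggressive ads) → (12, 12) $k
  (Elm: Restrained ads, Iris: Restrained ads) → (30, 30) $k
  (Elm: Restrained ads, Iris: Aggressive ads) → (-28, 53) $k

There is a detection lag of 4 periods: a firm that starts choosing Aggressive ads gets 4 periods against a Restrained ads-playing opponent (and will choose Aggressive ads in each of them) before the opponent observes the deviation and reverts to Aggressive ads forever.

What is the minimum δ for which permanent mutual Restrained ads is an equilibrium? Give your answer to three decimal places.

The best deviation is to choose Aggressive ads for all 4 undetected periods, earning 53 each, then 12 forever once detected.
Deviation value: 53(1−δ^4)/(1−δ) + 12δ^4/(1−δ); cooperation value: 30/(1−δ).
IC: 30 ≥ 53(1−δ^4) + 12δ^4 = 53 − 41δ^4.
So δ^4 ≥ 23/41, giving δ ≥ (23/41)^(1/4) ≈ 0.865.

0.865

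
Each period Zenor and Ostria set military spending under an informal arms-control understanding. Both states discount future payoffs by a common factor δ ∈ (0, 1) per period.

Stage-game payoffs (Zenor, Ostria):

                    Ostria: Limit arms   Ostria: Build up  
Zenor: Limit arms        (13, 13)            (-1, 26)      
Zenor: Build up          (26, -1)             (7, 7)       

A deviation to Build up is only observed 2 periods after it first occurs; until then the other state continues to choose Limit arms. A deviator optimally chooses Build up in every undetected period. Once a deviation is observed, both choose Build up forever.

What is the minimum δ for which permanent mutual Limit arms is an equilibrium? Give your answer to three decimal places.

A deviator earns 26 for 2 periods, then 7 forever; cooperating earns 13 forever. Multiplying the IC by (1−δ):
13 ≥ 26(1−δ^2) + 7δ^2, so 19·δ^2 ≥ 13 and δ^2 ≥ 13/19.
δ ≥ (13/19)^(1/2) ≈ 0.827.

0.827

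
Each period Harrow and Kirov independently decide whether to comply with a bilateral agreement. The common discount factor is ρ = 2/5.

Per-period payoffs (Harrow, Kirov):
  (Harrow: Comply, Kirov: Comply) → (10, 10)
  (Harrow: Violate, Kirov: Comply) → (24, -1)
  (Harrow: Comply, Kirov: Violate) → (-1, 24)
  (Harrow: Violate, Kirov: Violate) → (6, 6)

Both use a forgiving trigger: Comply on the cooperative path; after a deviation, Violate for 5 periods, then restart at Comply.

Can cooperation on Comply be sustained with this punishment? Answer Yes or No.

IC: ρ+…+ρ^5 ≥ (24−10)/(10−6) = 7/2.
At ρ = 2/5: partial sum = 0.6598 < 3.5000. Cooperation not sustainable.

No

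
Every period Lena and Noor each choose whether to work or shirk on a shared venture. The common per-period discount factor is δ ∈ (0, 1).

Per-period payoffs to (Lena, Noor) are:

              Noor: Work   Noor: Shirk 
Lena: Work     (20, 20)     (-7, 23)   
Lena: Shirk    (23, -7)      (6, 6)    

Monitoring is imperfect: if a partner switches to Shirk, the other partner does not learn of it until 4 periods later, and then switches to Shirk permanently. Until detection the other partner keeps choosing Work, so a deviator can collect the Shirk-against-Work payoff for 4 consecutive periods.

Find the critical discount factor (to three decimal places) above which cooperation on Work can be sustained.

0.648

A deviator earns 23 for 4 periods, then 6 forever; cooperating earns 20 forever. Multiplying the IC by (1−δ):
20 ≥ 23(1−δ^4) + 6δ^4, so 17·δ^4 ≥ 3 and δ^4 ≥ 3/17.
δ ≥ (3/17)^(1/4) ≈ 0.648.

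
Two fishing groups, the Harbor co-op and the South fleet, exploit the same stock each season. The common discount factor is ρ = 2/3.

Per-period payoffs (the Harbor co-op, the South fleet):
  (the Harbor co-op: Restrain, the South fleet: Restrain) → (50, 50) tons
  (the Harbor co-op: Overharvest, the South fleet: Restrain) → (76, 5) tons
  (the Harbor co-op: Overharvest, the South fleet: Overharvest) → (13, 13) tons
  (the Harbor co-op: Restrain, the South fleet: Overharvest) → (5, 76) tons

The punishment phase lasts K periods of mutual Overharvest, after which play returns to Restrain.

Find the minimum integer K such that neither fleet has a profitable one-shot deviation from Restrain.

2

Need Σ_{k=1}^{K} ρ^k ≥ (76−50)/(50−13) = 0.7027 at ρ = 2/3.
At K = 1 the sum is 0.6667 < 0.7027; at K = 2 it is 1.1111 ≥ 0.7027.
So the minimum punishment length is K = 2.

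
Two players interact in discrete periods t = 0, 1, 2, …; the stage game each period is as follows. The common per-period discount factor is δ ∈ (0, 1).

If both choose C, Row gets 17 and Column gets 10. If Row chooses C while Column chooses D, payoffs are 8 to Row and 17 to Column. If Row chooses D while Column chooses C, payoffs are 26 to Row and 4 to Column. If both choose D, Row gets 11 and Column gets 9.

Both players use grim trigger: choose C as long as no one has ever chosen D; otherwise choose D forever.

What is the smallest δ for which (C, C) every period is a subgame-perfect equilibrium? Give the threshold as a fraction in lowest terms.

7/8

For Row: deviation gain 26−17 = 9, per-period punishment loss 17−11 = 6. IC gives δ ≥ 9/15 = 3/5.
For Column: gain 7, loss 1 per period, so δ ≥ 7/8.
The tighter constraint is Column's, so cooperation needs δ ≥ 7/8.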